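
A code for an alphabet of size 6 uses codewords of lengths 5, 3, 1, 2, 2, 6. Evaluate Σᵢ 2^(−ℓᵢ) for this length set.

1.171875

With common denominator 2^6 = 64: Σ 2^(−ℓᵢ) = 2/64 + 8/64 + 32/64 + 16/64 + 16/64 + 1/64 = 75/64 = 1.171875.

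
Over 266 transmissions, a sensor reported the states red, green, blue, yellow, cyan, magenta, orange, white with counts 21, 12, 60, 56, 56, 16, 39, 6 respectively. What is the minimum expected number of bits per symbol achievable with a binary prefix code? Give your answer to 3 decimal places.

2.756 bits/symbol

Probabilities are the counts divided by 266.
Repeatedly combine the two least-probable nodes; the expected code length is the sum of the merged weights.
merge 3/133 + 6/133 → 9/133
merge 8/133 + 9/133 → 17/133
merge 3/38 + 17/133 → 55/266
merge 39/266 + 55/266 → 47/133
merge 4/19 + 4/19 → 8/19
merge 30/133 + 47/133 → 11/19
merge 8/19 + 11/19 → 1
L = 9/133 + 17/133 + 55/266 + 47/133 + 8/19 + 11/19 + 1 = 733/266 ≈ 2.756 bits/symbol.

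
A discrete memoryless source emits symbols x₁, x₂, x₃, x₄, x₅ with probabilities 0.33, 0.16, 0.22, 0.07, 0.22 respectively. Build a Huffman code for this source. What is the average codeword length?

2.23 bits/symbol

Repeatedly combine the two least-probable nodes; the expected code length is the sum of the merged weights.
merge 7/100 + 4/25 → 23/100
merge 11/50 + 11/50 → 11/25
merge 23/100 + 33/100 → 14/25
merge 11/25 + 14/25 → 1
L = 23/100 + 11/25 + 14/25 + 1 = 223/100 = 2.23 bits/symbol.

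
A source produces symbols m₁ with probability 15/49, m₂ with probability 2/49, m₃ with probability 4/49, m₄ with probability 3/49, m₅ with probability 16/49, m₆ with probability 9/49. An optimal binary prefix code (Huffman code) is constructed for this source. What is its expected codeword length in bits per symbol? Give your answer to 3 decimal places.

2.286 bits/symbol

Repeatedly combine the two least-probable nodes; the expected code length is the sum of the merged weights.
merge 2/49 + 3/49 → 5/49
merge 4/49 + 5/49 → 9/49
merge 9/49 + 9/49 → 18/49
merge 15/49 + 16/49 → 31/49
merge 18/49 + 31/49 → 1
L = 5/49 + 9/49 + 18/49 + 31/49 + 1 = 16/7 ≈ 2.286 bits/symbol.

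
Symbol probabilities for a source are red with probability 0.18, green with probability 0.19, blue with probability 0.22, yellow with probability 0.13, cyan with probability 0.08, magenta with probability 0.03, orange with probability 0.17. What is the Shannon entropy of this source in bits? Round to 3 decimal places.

H = −Σ pᵢ log₂ pᵢ.
−0.18·log₂(0.18) = 0.4453
−0.19·log₂(0.19) = 0.4552
−0.22·log₂(0.22) = 0.4806
−0.13·log₂(0.13) = 0.3826
−0.08·log₂(0.08) = 0.2915
−0.03·log₂(0.03) = 0.1518
−0.17·log₂(0.17) = 0.4346
Sum ≈ 2.6416 → 2.642 bits.

2.642 bits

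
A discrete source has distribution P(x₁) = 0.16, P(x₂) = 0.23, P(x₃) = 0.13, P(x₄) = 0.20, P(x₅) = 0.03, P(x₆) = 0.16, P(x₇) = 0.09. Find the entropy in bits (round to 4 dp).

2.6452 bits

H = −Σ pᵢ log₂ pᵢ.
−0.16·log₂(0.16) = 0.4230
−0.23·log₂(0.23) = 0.4877
−0.13·log₂(0.13) = 0.3826
−0.20·log₂(0.20) = 0.4644
−0.03·log₂(0.03) = 0.1518
−0.16·log₂(0.16) = 0.4230
−0.09·log₂(0.09) = 0.3127
Sum ≈ 2.6452 → 2.6452 bits.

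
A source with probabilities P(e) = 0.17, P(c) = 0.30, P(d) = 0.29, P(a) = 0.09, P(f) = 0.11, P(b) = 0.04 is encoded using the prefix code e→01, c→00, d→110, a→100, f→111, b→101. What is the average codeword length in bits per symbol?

L̄ = Σ pᵢ·ℓᵢ = 0.17·2 + 0.30·2 + 0.29·3 + 0.09·3 + 0.11·3 + 0.04·3 = 2.53 bits/symbol.

2.53 bits/symbol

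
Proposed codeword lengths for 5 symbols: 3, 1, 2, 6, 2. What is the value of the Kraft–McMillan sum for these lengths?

1.140625

With common denominator 2^6 = 64: Σ 2^(−ℓᵢ) = 8/64 + 32/64 + 16/64 + 1/64 + 16/64 = 73/64 = 1.140625.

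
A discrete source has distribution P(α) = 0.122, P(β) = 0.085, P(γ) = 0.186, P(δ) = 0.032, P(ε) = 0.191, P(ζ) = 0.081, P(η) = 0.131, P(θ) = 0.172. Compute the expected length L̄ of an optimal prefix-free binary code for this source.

2.922 bits/symbol

Repeatedly combine the two least-probable nodes; the expected code length is the sum of the merged weights.
merge 4/125 + 81/1000 → 113/1000
merge 17/200 + 113/1000 → 99/500
merge 61/500 + 131/1000 → 253/1000
merge 43/250 + 93/500 → 179/500
merge 191/1000 + 99/500 → 389/1000
merge 253/1000 + 179/500 → 611/1000
merge 389/1000 + 611/1000 → 1
L = 113/1000 + 99/500 + 253/1000 + 179/500 + 389/1000 + 611/1000 + 1 = 1461/500 = 2.922 bits/symbol.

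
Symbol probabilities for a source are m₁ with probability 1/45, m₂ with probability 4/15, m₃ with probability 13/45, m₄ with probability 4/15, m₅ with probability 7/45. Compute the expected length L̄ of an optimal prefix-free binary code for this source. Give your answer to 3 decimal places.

Repeatedly combine the two least-probable nodes; the expected code length is the sum of the merged weights.
merge 1/45 + 7/45 → 8/45
merge 8/45 + 4/15 → 4/9
merge 4/15 + 13/45 → 5/9
merge 4/9 + 5/9 → 1
L = 8/45 + 4/9 + 5/9 + 1 = 98/45 ≈ 2.178 bits/symbol.

2.178 bits/symbol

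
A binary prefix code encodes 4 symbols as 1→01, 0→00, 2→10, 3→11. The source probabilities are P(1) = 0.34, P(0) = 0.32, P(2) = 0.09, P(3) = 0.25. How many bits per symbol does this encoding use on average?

2 bits/symbol

L̄ = Σ pᵢ·ℓᵢ = 0.34·2 + 0.32·2 + 0.09·2 + 0.25·2 = 2 bits/symbol.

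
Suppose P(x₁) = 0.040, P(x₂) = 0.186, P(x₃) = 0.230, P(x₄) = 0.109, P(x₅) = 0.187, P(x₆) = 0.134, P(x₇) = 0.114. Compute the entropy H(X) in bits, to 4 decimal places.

H = −Σ pᵢ log₂ pᵢ.
−0.040·log₂(0.040) = 0.1858
−0.186·log₂(0.186) = 0.4514
−0.230·log₂(0.230) = 0.4877
−0.109·log₂(0.109) = 0.3485
−0.187·log₂(0.187) = 0.4523
−0.134·log₂(0.134) = 0.3886
−0.114·log₂(0.114) = 0.3571
Sum ≈ 2.6714 → 2.6714 bits.

2.6714 bits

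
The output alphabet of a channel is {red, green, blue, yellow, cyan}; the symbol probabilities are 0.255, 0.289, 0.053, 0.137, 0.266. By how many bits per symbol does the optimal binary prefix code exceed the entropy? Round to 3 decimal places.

0.044 bits

Entropy H = −Σ p log₂ p ≈ 2.1460 bits.
Huffman merges: 53/1000+137/1000→19/100; 19/100+51/200→89/200; 133/500+289/1000→111/200; 89/200+111/200→1. L = 219/100 ≈ 2.1900.
L − H = 2.1900 − 2.1460 = 0.044 bits.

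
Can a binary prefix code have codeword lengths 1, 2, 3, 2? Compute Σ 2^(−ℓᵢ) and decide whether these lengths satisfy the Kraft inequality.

1.125; no

With common denominator 2^3 = 8: Σ 2^(−ℓᵢ) = 4/8 + 2/8 + 1/8 + 2/8 = 9/8 = 1.125.
Kraft's inequality requires Σ ≤ 1; here Σ = 1.125 > 1, so no such prefix code exists.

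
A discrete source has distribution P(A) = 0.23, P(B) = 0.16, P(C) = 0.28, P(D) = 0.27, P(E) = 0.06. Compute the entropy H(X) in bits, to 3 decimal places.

2.178 bits

H = −Σ pᵢ log₂ pᵢ.
−0.23·log₂(0.23) = 0.4877
−0.16·log₂(0.16) = 0.4230
−0.28·log₂(0.28) = 0.5142
−0.27·log₂(0.27) = 0.5100
−0.06·log₂(0.06) = 0.2435
Sum ≈ 2.1785 → 2.178 bits.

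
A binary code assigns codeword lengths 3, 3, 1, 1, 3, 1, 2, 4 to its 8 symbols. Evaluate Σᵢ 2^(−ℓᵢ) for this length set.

With common denominator 2^4 = 16: Σ 2^(−ℓᵢ) = 2/16 + 2/16 + 8/16 + 8/16 + 2/16 + 8/16 + 4/16 + 1/16 = 35/16 = 2.1875.

2.1875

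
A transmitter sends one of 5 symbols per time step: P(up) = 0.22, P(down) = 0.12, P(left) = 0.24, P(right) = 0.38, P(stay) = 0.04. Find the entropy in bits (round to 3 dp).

H = −Σ pᵢ log₂ pᵢ.
−0.22·log₂(0.22) = 0.4806
−0.12·log₂(0.12) = 0.3671
−0.24·log₂(0.24) = 0.4941
−0.38·log₂(0.38) = 0.5305
−0.04·log₂(0.04) = 0.1858
Sum ≈ 2.0580 → 2.058 bits.

2.058 bits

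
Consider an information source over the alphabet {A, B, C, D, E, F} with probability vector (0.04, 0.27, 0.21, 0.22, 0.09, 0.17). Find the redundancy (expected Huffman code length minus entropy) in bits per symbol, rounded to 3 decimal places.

Entropy H = −Σ p log₂ p ≈ 2.3964 bits.
Huffman merges: 1/25+9/100→13/100; 13/100+17/100→3/10; 21/100+11/50→43/100; 27/100+3/10→57/100; 43/100+57/100→1. L = 243/100 ≈ 2.4300.
L − H = 2.4300 − 2.3964 = 0.034 bits.

0.034 bits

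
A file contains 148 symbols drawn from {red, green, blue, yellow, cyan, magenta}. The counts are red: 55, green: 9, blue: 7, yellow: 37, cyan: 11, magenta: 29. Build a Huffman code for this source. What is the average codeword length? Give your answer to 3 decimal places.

2.291 bits/symbol

Probabilities are the counts divided by 148.
Repeatedly combine the two least-probable nodes; the expected code length is the sum of the merged weights.
merge 7/148 + 9/148 → 4/37
merge 11/148 + 4/37 → 27/148
merge 27/148 + 29/148 → 14/37
merge 1/4 + 55/148 → 23/37
merge 14/37 + 23/37 → 1
L = 4/37 + 27/148 + 14/37 + 23/37 + 1 = 339/148 ≈ 2.291 bits/symbol.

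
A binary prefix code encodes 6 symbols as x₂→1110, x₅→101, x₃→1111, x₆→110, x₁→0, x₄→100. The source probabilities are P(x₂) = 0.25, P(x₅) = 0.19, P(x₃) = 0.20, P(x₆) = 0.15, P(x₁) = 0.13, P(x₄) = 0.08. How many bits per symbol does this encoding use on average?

L̄ = Σ pᵢ·ℓᵢ = 0.25·4 + 0.19·3 + 0.20·4 + 0.15·3 + 0.13·1 + 0.08·3 = 3.19 bits/symbol.

3.19 bits/symbol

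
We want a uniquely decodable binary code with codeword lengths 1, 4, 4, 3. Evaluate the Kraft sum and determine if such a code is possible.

0.75; yes

With common denominator 2^4 = 16: Σ 2^(−ℓᵢ) = 8/16 + 1/16 + 1/16 + 2/16 = 12/16 = 0.75.
Kraft's inequality requires Σ ≤ 1; here Σ = 0.75 ≤ 1, so such a prefix code exists.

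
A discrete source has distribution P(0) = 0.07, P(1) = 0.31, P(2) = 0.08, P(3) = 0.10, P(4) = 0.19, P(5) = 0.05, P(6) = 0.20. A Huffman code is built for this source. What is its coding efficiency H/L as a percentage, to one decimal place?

98.1%

Entropy H = −Σ p log₂ p ≈ 2.5518 bits.
Huffman merges: 1/20+7/100→3/25; 2/25+1/10→9/50; 3/25+9/50→3/10; 19/100+1/5→39/100; 3/10+31/100→61/100; 39/100+61/100→1. L = 13/5 ≈ 2.6000.
Efficiency = H/L = 2.5518/2.6000 = 98.1%.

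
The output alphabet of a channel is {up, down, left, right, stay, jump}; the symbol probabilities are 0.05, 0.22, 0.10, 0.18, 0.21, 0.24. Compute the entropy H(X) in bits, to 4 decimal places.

H = −Σ pᵢ log₂ pᵢ.
−0.05·log₂(0.05) = 0.2161
−0.22·log₂(0.22) = 0.4806
−0.10·log₂(0.10) = 0.3322
−0.18·log₂(0.18) = 0.4453
−0.21·log₂(0.21) = 0.4728
−0.24·log₂(0.24) = 0.4941
Sum ≈ 2.4411 → 2.4411 bits.

2.4411 bits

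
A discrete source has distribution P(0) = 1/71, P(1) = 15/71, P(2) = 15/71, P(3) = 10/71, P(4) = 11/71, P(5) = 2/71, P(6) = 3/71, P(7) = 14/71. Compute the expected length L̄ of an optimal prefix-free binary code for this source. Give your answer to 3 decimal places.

2.704 bits/symbol

Repeatedly combine the two least-probable nodes; the expected code length is the sum of the merged weights.
merge 1/71 + 2/71 → 3/71
merge 3/71 + 3/71 → 6/71
merge 6/71 + 10/71 → 16/71
merge 11/71 + 14/71 → 25/71
merge 15/71 + 15/71 → 30/71
merge 16/71 + 25/71 → 41/71
merge 30/71 + 41/71 → 1
L = 3/71 + 6/71 + 16/71 + 25/71 + 30/71 + 41/71 + 1 = 192/71 ≈ 2.704 bits/symbol.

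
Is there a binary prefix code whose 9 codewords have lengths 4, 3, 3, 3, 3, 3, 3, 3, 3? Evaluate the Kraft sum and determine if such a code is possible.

With common denominator 2^4 = 16: Σ 2^(−ℓᵢ) = 1/16 + 2/16 + 2/16 + 2/16 + 2/16 + 2/16 + 2/16 + 2/16 + 2/16 = 17/16 = 1.0625.
Kraft's inequality requires Σ ≤ 1; here Σ = 1.0625 > 1, so no such prefix code exists.

1.0625; no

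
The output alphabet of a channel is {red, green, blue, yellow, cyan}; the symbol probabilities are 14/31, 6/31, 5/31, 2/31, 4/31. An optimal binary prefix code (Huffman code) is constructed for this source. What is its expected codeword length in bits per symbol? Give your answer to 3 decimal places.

2.097 bits/symbol

Repeatedly combine the two least-probable nodes; the expected code length is the sum of the merged weights.
merge 2/31 + 4/31 → 6/31
merge 5/31 + 6/31 → 11/31
merge 6/31 + 11/31 → 17/31
merge 14/31 + 17/31 → 1
L = 6/31 + 11/31 + 17/31 + 1 = 65/31 ≈ 2.097 bits/symbol.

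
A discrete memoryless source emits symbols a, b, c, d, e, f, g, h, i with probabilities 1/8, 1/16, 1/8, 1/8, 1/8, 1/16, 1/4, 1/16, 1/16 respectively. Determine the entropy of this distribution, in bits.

Each probability is a power of 1/2, so log₂(1/p) is an integer.
H = Σ p·log₂(1/p) = 1/8·3 + 1/16·4 + 1/8·3 + 1/8·3 + 1/8·3 + 1/16·4 + 1/4·2 + 1/16·4 + 1/16·4 = 3 bits.

3 bits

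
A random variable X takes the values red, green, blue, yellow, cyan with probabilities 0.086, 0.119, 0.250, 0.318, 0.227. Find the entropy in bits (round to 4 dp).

2.1811 bits

H = −Σ pᵢ log₂ pᵢ.
−0.086·log₂(0.086) = 0.3044
−0.119·log₂(0.119) = 0.3654
−0.250·log₂(0.250) = 0.5000
−0.318·log₂(0.318) = 0.5256
−0.227·log₂(0.227) = 0.4856
Sum ≈ 2.1811 → 2.1811 bits.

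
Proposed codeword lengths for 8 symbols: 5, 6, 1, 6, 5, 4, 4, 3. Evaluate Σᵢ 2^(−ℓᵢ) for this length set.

With common denominator 2^6 = 64: Σ 2^(−ℓᵢ) = 2/64 + 1/64 + 32/64 + 1/64 + 2/64 + 4/64 + 4/64 + 8/64 = 54/64 = 0.84375.

0.84375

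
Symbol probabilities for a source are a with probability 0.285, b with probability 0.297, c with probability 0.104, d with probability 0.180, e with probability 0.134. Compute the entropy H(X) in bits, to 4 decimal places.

2.2098 bits

H = −Σ pᵢ log₂ pᵢ.
−0.285·log₂(0.285) = 0.5161
−0.297·log₂(0.297) = 0.5202
−0.104·log₂(0.104) = 0.3396
−0.180·log₂(0.180) = 0.4453
−0.134·log₂(0.134) = 0.3886
Sum ≈ 2.2098 → 2.2098 bits.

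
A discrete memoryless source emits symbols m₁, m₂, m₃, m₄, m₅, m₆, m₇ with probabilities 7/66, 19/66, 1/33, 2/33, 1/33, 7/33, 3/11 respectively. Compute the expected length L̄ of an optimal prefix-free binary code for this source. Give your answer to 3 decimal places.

2.409 bits/symbol

Repeatedly combine the two least-probable nodes; the expected code length is the sum of the merged weights.
merge 1/33 + 1/33 → 2/33
merge 2/33 + 2/33 → 4/33
merge 7/66 + 4/33 → 5/22
merge 7/33 + 5/22 → 29/66
merge 3/11 + 19/66 → 37/66
merge 29/66 + 37/66 → 1
L = 2/33 + 4/33 + 5/22 + 29/66 + 37/66 + 1 = 53/22 ≈ 2.409 bits/symbol.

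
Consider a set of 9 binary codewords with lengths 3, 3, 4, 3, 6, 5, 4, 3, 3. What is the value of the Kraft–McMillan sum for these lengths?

0.796875

With common denominator 2^6 = 64: Σ 2^(−ℓᵢ) = 8/64 + 8/64 + 4/64 + 8/64 + 1/64 + 2/64 + 4/64 + 8/64 + 8/64 = 51/64 = 0.796875.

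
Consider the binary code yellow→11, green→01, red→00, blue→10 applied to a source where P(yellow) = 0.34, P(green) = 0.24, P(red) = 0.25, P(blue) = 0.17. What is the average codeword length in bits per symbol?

L̄ = Σ pᵢ·ℓᵢ = 0.34·2 + 0.24·2 + 0.25·2 + 0.17·2 = 2 bits/symbol.

2 bits/symbol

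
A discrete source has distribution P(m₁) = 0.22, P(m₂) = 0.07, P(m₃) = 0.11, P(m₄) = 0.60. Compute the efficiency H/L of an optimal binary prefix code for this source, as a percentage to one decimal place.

Entropy H = −Σ p log₂ p ≈ 1.5416 bits.
Huffman merges: 7/100+11/100→9/50; 9/50+11/50→2/5; 2/5+3/5→1. L = 79/50 ≈ 1.5800.
Efficiency = H/L = 1.5416/1.5800 = 97.6%.

97.6%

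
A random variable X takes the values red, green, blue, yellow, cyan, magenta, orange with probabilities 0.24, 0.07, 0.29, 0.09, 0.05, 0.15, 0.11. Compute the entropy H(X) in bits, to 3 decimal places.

H = −Σ pᵢ log₂ pᵢ.
−0.24·log₂(0.24) = 0.4941
−0.07·log₂(0.07) = 0.2686
−0.29·log₂(0.29) = 0.5179
−0.09·log₂(0.09) = 0.3127
−0.05·log₂(0.05) = 0.2161
−0.15·log₂(0.15) = 0.4105
−0.11·log₂(0.11) = 0.3503
Sum ≈ 2.5702 → 2.570 bits.

2.570 bits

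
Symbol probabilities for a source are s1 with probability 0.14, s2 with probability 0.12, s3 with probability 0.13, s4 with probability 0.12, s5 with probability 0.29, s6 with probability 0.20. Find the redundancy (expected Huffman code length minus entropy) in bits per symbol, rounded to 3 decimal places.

Entropy H = −Σ p log₂ p ≈ 2.4962 bits.
Huffman merges: 3/25+3/25→6/25; 13/100+7/50→27/100; 1/5+6/25→11/25; 27/100+29/100→14/25; 11/25+14/25→1. L = 251/100 ≈ 2.5100.
L − H = 2.5100 − 2.4962 = 0.014 bits.

0.014 bits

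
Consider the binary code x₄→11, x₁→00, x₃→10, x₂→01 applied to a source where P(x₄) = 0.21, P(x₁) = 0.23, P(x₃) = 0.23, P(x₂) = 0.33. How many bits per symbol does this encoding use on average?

2 bits/symbol

L̄ = Σ pᵢ·ℓᵢ = 0.21·2 + 0.23·2 + 0.23·2 + 0.33·2 = 2 bits/symbol.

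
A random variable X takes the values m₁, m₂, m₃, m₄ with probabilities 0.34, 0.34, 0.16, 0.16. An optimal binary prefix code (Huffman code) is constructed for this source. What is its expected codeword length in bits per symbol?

1.98 bits/symbol

Repeatedly combine the two least-probable nodes; the expected code length is the sum of the merged weights.
merge 4/25 + 4/25 → 8/25
merge 8/25 + 17/50 → 33/50
merge 17/50 + 33/50 → 1
L = 8/25 + 33/50 + 1 = 99/50 = 1.98 bits/symbol.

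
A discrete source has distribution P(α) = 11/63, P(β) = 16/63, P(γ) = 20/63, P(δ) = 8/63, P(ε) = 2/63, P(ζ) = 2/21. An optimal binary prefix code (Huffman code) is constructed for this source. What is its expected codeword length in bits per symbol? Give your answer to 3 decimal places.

Repeatedly combine the two least-probable nodes; the expected code length is the sum of the merged weights.
merge 2/63 + 2/21 → 8/63
merge 8/63 + 8/63 → 16/63
merge 11/63 + 16/63 → 3/7
merge 16/63 + 20/63 → 4/7
merge 3/7 + 4/7 → 1
L = 8/63 + 16/63 + 3/7 + 4/7 + 1 = 50/21 ≈ 2.381 bits/symbol.

2.381 bits/symbol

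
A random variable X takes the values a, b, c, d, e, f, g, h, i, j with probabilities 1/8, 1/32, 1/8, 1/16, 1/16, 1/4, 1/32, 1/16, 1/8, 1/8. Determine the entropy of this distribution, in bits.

3.0625 bits

Each probability is a power of 1/2, so log₂(1/p) is an integer.
H = Σ p·log₂(1/p) = 1/8·3 + 1/32·5 + 1/8·3 + 1/16·4 + 1/16·4 + 1/4·2 + 1/32·5 + 1/16·4 + 1/8·3 + 1/8·3 = 3.0625 bits.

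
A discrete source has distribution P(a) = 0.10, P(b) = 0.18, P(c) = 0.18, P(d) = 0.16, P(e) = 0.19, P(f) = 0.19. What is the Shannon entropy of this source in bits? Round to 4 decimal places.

H = −Σ pᵢ log₂ pᵢ.
−0.10·log₂(0.10) = 0.3322
−0.18·log₂(0.18) = 0.4453
−0.18·log₂(0.18) = 0.4453
−0.16·log₂(0.16) = 0.4230
−0.19·log₂(0.19) = 0.4552
−0.19·log₂(0.19) = 0.4552
Sum ≈ 2.5563 → 2.5563 bits.

2.5563 bits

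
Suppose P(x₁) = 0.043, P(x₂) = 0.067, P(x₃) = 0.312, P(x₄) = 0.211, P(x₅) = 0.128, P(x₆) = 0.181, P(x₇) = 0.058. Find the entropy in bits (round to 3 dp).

2.519 bits

H = −Σ pᵢ log₂ pᵢ.
−0.043·log₂(0.043) = 0.1952
−0.067·log₂(0.067) = 0.2613
−0.312·log₂(0.312) = 0.5243
−0.211·log₂(0.211) = 0.4736
−0.128·log₂(0.128) = 0.3796
−0.181·log₂(0.181) = 0.4463
−0.058·log₂(0.058) = 0.2383
Sum ≈ 2.5186 → 2.519 bits.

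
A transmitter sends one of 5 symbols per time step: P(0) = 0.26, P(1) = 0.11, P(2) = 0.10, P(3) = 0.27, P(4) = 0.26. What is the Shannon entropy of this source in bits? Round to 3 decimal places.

H = −Σ pᵢ log₂ pᵢ.
−0.26·log₂(0.26) = 0.5053
−0.11·log₂(0.11) = 0.3503
−0.10·log₂(0.10) = 0.3322
−0.27·log₂(0.27) = 0.5100
−0.26·log₂(0.26) = 0.5053
Sum ≈ 2.2031 → 2.203 bits.

2.203 bits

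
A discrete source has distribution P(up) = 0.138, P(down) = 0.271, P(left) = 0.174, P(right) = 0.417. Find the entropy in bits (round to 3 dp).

1.870 bits

H = −Σ pᵢ log₂ pᵢ.
−0.138·log₂(0.138) = 0.3943
−0.271·log₂(0.271) = 0.5105
−0.174·log₂(0.174) = 0.4390
−0.417·log₂(0.417) = 0.5262
Sum ≈ 1.8699 → 1.870 bits.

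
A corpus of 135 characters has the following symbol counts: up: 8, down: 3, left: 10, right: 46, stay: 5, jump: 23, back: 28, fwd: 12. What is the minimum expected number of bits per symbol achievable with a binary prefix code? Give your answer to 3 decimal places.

Probabilities are the counts divided by 135.
Repeatedly combine the two least-probable nodes; the expected code length is the sum of the merged weights.
merge 1/45 + 1/27 → 8/135
merge 8/135 + 8/135 → 16/135
merge 2/27 + 4/45 → 22/135
merge 16/135 + 22/135 → 38/135
merge 23/135 + 28/135 → 17/45
merge 38/135 + 46/135 → 28/45
merge 17/45 + 28/45 → 1
L = 8/135 + 16/135 + 22/135 + 38/135 + 17/45 + 28/45 + 1 = 118/45 ≈ 2.622 bits/symbol.

2.622 bits/symbol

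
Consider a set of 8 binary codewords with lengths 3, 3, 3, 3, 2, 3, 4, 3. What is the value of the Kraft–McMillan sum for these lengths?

With common denominator 2^4 = 16: Σ 2^(−ℓᵢ) = 2/16 + 2/16 + 2/16 + 2/16 + 4/16 + 2/16 + 1/16 + 2/16 = 17/16 = 1.0625.

1.0625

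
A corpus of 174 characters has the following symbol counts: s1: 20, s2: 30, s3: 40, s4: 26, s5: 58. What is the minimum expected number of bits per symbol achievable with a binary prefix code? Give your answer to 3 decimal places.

Probabilities are the counts divided by 174.
Repeatedly combine the two least-probable nodes; the expected code length is the sum of the merged weights.
merge 10/87 + 13/87 → 23/87
merge 5/29 + 20/87 → 35/87
merge 23/87 + 1/3 → 52/87
merge 35/87 + 52/87 → 1
L = 23/87 + 35/87 + 52/87 + 1 = 197/87 ≈ 2.264 bits/symbol.

2.264 bits/symbol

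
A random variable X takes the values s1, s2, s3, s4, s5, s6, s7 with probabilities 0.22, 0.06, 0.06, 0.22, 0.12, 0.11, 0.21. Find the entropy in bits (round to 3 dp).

2.638 bits

H = −Σ pᵢ log₂ pᵢ.
−0.22·log₂(0.22) = 0.4806
−0.06·log₂(0.06) = 0.2435
−0.06·log₂(0.06) = 0.2435
−0.22·log₂(0.22) = 0.4806
−0.12·log₂(0.12) = 0.3671
−0.11·log₂(0.11) = 0.3503
−0.21·log₂(0.21) = 0.4728
Sum ≈ 2.6384 → 2.638 bits.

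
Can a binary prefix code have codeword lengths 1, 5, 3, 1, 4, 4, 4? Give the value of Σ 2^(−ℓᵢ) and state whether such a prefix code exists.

1.34375; no

With common denominator 2^5 = 32: Σ 2^(−ℓᵢ) = 16/32 + 1/32 + 4/32 + 16/32 + 2/32 + 2/32 + 2/32 = 43/32 = 1.34375.
Kraft's inequality requires Σ ≤ 1; here Σ = 1.34375 > 1, so no such prefix code exists.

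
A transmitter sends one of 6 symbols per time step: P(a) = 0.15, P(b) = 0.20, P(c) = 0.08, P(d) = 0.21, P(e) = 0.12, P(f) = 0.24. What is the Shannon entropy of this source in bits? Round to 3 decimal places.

2.500 bits

H = −Σ pᵢ log₂ pᵢ.
−0.15·log₂(0.15) = 0.4105
−0.20·log₂(0.20) = 0.4644
−0.08·log₂(0.08) = 0.2915
−0.21·log₂(0.21) = 0.4728
−0.12·log₂(0.12) = 0.3671
−0.24·log₂(0.24) = 0.4941
Sum ≈ 2.5005 → 2.500 bits.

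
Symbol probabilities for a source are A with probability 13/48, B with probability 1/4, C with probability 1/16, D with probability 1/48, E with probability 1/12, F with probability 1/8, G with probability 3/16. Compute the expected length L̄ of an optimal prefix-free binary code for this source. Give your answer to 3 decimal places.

Repeatedly combine the two least-probable nodes; the expected code length is the sum of the merged weights.
merge 1/48 + 1/16 → 1/12
merge 1/12 + 1/12 → 1/6
merge 1/8 + 1/6 → 7/24
merge 3/16 + 1/4 → 7/16
merge 13/48 + 7/24 → 9/16
merge 7/16 + 9/16 → 1
L = 1/12 + 1/6 + 7/24 + 7/16 + 9/16 + 1 = 61/24 ≈ 2.542 bits/symbol.

2.542 bits/symbol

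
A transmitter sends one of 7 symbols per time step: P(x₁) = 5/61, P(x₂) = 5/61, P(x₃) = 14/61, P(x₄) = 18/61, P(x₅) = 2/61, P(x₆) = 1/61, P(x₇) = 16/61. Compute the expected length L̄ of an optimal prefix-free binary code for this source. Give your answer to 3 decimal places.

2.393 bits/symbol

Repeatedly combine the two least-probable nodes; the expected code length is the sum of the merged weights.
merge 1/61 + 2/61 → 3/61
merge 3/61 + 5/61 → 8/61
merge 5/61 + 8/61 → 13/61
merge 13/61 + 14/61 → 27/61
merge 16/61 + 18/61 → 34/61
merge 27/61 + 34/61 → 1
L = 3/61 + 8/61 + 13/61 + 27/61 + 34/61 + 1 = 146/61 ≈ 2.393 bits/symbol.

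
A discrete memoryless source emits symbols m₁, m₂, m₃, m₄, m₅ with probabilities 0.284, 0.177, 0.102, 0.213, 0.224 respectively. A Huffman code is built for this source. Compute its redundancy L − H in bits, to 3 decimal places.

0.026 bits

Entropy H = −Σ p log₂ p ≈ 2.2526 bits.
Huffman merges: 51/500+177/1000→279/1000; 213/1000+28/125→437/1000; 279/1000+71/250→563/1000; 437/1000+563/1000→1. L = 2279/1000 ≈ 2.2790.
L − H = 2.2790 − 2.2526 = 0.026 bits.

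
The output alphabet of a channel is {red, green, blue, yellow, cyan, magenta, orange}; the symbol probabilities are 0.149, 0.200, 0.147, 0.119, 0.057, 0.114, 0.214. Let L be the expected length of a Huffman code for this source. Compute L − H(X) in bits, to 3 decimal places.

0.043 bits

Entropy H = −Σ p log₂ p ≈ 2.7144 bits.
Huffman merges: 57/1000+57/500→171/1000; 119/1000+147/1000→133/500; 149/1000+171/1000→8/25; 1/5+107/500→207/500; 133/500+8/25→293/500; 207/500+293/500→1. L = 2757/1000 ≈ 2.7570.
L − H = 2.7570 − 2.7144 = 0.043 bits.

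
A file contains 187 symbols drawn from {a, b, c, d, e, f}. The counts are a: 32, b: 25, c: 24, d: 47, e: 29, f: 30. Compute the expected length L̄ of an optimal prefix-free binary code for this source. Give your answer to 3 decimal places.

2.578 bits/symbol

Probabilities are the counts divided by 187.
Repeatedly combine the two least-probable nodes; the expected code length is the sum of the merged weights.
merge 24/187 + 25/187 → 49/187
merge 29/187 + 30/187 → 59/187
merge 32/187 + 47/187 → 79/187
merge 49/187 + 59/187 → 108/187
merge 79/187 + 108/187 → 1
L = 49/187 + 59/187 + 79/187 + 108/187 + 1 = 482/187 ≈ 2.578 bits/symbol.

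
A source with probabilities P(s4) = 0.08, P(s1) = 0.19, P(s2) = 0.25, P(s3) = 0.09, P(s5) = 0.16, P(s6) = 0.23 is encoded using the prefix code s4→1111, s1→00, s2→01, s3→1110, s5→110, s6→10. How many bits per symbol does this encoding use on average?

2.5 bits/symbol

L̄ = Σ pᵢ·ℓᵢ = 0.08·4 + 0.19·2 + 0.25·2 + 0.09·4 + 0.16·3 + 0.23·2 = 2.5 bits/symbol.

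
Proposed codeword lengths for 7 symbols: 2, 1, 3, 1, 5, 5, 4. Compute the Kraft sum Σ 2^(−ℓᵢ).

1.5

With common denominator 2^5 = 32: Σ 2^(−ℓᵢ) = 8/32 + 16/32 + 4/32 + 16/32 + 1/32 + 1/32 + 2/32 = 48/32 = 1.5.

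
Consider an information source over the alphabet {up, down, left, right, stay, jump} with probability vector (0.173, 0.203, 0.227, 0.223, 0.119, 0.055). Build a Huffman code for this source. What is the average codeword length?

Repeatedly combine the two least-probable nodes; the expected code length is the sum of the merged weights.
merge 11/200 + 119/1000 → 87/500
merge 173/1000 + 87/500 → 347/1000
merge 203/1000 + 223/1000 → 213/500
merge 227/1000 + 347/1000 → 287/500
merge 213/500 + 287/500 → 1
L = 87/500 + 347/1000 + 213/500 + 287/500 + 1 = 2521/1000 = 2.521 bits/symbol.

2.521 bits/symbol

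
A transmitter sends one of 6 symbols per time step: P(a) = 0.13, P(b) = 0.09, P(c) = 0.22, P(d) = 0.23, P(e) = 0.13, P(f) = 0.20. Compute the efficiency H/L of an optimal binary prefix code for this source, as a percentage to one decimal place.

Entropy H = −Σ p log₂ p ≈ 2.5106 bits.
Huffman merges: 9/100+13/100→11/50; 13/100+1/5→33/100; 11/50+11/50→11/25; 23/100+33/100→14/25; 11/25+14/25→1. L = 51/20 ≈ 2.5500.
Efficiency = H/L = 2.5106/2.5500 = 98.5%.

98.5%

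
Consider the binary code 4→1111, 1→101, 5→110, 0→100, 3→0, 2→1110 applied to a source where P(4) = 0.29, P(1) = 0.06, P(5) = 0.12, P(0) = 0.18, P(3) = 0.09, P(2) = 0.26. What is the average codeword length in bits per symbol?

L̄ = Σ pᵢ·ℓᵢ = 0.29·4 + 0.06·3 + 0.12·3 + 0.18·3 + 0.09·1 + 0.26·4 = 3.37 bits/symbol.

3.37 bits/symbol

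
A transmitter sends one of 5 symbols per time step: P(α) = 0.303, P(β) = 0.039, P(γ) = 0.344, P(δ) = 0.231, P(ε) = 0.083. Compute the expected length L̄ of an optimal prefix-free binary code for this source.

Repeatedly combine the two least-probable nodes; the expected code length is the sum of the merged weights.
merge 39/1000 + 83/1000 → 61/500
merge 61/500 + 231/1000 → 353/1000
merge 303/1000 + 43/125 → 647/1000
merge 353/1000 + 647/1000 → 1
L = 61/500 + 353/1000 + 647/1000 + 1 = 1061/500 = 2.122 bits/symbol.

2.122 bits/symbol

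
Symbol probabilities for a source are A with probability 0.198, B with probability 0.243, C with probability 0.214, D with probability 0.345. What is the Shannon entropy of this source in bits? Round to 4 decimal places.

1.9643 bits

H = −Σ pᵢ log₂ pᵢ.
−0.198·log₂(0.198) = 0.4626
−0.243·log₂(0.243) = 0.4960
−0.214·log₂(0.214) = 0.4760
−0.345·log₂(0.345) = 0.5297
Sum ≈ 1.9643 → 1.9643 bits.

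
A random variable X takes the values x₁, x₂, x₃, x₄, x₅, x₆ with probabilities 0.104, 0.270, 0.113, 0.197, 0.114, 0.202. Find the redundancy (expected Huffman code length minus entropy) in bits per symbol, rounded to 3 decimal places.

0.038 bits

Entropy H = −Σ p log₂ p ≈ 2.4901 bits.
Huffman merges: 13/125+113/1000→217/1000; 57/500+197/1000→311/1000; 101/500+217/1000→419/1000; 27/100+311/1000→581/1000; 419/1000+581/1000→1. L = 316/125 ≈ 2.5280.
L − H = 2.5280 − 2.4901 = 0.038 bits.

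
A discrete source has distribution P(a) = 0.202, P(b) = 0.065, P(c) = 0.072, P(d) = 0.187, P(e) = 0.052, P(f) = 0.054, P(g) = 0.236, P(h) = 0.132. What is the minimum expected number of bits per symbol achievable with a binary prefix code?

Repeatedly combine the two least-probable nodes; the expected code length is the sum of the merged weights.
merge 13/250 + 27/500 → 53/500
merge 13/200 + 9/125 → 137/1000
merge 53/500 + 33/250 → 119/500
merge 137/1000 + 187/1000 → 81/250
merge 101/500 + 59/250 → 219/500
merge 119/500 + 81/250 → 281/500
merge 219/500 + 281/500 → 1
L = 53/500 + 137/1000 + 119/500 + 81/250 + 219/500 + 281/500 + 1 = 561/200 = 2.805 bits/symbol.

2.805 bits/symbol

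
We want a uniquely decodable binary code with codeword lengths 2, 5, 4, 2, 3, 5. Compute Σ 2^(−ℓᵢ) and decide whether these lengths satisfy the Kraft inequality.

With common denominator 2^5 = 32: Σ 2^(−ℓᵢ) = 8/32 + 1/32 + 2/32 + 8/32 + 4/32 + 1/32 = 24/32 = 0.75.
Kraft's inequality requires Σ ≤ 1; here Σ = 0.75 ≤ 1, so such a prefix code exists.

0.75; yes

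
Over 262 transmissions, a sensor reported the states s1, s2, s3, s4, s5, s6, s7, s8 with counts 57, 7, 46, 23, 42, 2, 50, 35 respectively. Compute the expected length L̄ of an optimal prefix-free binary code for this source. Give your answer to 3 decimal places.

2.748 bits/symbol

Probabilities are the counts divided by 262.
Repeatedly combine the two least-probable nodes; the expected code length is the sum of the merged weights.
merge 1/131 + 7/262 → 9/262
merge 9/262 + 23/262 → 16/131
merge 16/131 + 35/262 → 67/262
merge 21/131 + 23/131 → 44/131
merge 25/131 + 57/262 → 107/262
merge 67/262 + 44/131 → 155/262
merge 107/262 + 155/262 → 1
L = 9/262 + 16/131 + 67/262 + 44/131 + 107/262 + 155/262 + 1 = 360/131 ≈ 2.748 bits/symbol.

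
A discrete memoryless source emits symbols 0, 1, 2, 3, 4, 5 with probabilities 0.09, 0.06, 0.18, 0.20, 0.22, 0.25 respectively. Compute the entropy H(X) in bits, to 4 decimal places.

2.4465 bits

H = −Σ pᵢ log₂ pᵢ.
−0.09·log₂(0.09) = 0.3127
−0.06·log₂(0.06) = 0.2435
−0.18·log₂(0.18) = 0.4453
−0.20·log₂(0.20) = 0.4644
−0.22·log₂(0.22) = 0.4806
−0.25·log₂(0.25) = 0.5000
Sum ≈ 2.4465 → 2.4465 bits.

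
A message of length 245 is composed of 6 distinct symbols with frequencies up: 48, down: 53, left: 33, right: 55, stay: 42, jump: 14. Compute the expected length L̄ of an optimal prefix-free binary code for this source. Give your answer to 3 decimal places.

2.555 bits/symbol

Probabilities are the counts divided by 245.
Repeatedly combine the two least-probable nodes; the expected code length is the sum of the merged weights.
merge 2/35 + 33/245 → 47/245
merge 6/35 + 47/245 → 89/245
merge 48/245 + 53/245 → 101/245
merge 11/49 + 89/245 → 144/245
merge 101/245 + 144/245 → 1
L = 47/245 + 89/245 + 101/245 + 144/245 + 1 = 626/245 ≈ 2.555 bits/symbol.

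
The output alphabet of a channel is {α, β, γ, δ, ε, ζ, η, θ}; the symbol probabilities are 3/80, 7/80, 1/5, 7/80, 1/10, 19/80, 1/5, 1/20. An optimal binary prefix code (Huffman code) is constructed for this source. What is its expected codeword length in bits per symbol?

2.8125 bits/symbol

Repeatedly combine the two least-probable nodes; the expected code length is the sum of the merged weights.
merge 3/80 + 1/20 → 7/80
merge 7/80 + 7/80 → 7/40
merge 7/80 + 1/10 → 3/16
merge 7/40 + 3/16 → 29/80
merge 1/5 + 1/5 → 2/5
merge 19/80 + 29/80 → 3/5
merge 2/5 + 3/5 → 1
L = 7/80 + 7/40 + 3/16 + 29/80 + 2/5 + 3/5 + 1 = 45/16 = 2.8125 bits/symbol.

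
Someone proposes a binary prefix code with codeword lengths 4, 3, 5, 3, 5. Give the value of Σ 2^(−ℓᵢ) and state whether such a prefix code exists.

With common denominator 2^5 = 32: Σ 2^(−ℓᵢ) = 2/32 + 4/32 + 1/32 + 4/32 + 1/32 = 12/32 = 0.375.
Kraft's inequality requires Σ ≤ 1; here Σ = 0.375 ≤ 1, so such a prefix code exists.

0.375; yes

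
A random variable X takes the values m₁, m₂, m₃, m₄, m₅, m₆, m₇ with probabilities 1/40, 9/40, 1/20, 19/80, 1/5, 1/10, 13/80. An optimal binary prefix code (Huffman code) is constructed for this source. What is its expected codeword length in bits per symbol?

Repeatedly combine the two least-probable nodes; the expected code length is the sum of the merged weights.
merge 1/40 + 1/20 → 3/40
merge 3/40 + 1/10 → 7/40
merge 13/80 + 7/40 → 27/80
merge 1/5 + 9/40 → 17/40
merge 19/80 + 27/80 → 23/40
merge 17/40 + 23/40 → 1
L = 3/40 + 7/40 + 27/80 + 17/40 + 23/40 + 1 = 207/80 = 2.5875 bits/symbol.

2.5875 bits/symbol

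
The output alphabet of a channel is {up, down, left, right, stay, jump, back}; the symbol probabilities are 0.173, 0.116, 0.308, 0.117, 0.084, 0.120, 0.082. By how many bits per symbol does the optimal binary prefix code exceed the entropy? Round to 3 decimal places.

Entropy H = −Σ p log₂ p ≈ 2.6470 bits.
Huffman merges: 41/500+21/250→83/500; 29/250+117/1000→233/1000; 3/25+83/500→143/500; 173/1000+233/1000→203/500; 143/500+77/250→297/500; 203/500+297/500→1. L = 537/200 ≈ 2.6850.
L − H = 2.6850 − 2.6470 = 0.038 bits.

0.038 bits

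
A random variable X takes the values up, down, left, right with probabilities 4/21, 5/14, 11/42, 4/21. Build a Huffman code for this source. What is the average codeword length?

Repeatedly combine the two least-probable nodes; the expected code length is the sum of the merged weights.
merge 4/21 + 4/21 → 8/21
merge 11/42 + 5/14 → 13/21
merge 8/21 + 13/21 → 1
L = 8/21 + 13/21 + 1 = 2 bits/symbol.

2 bits/symbol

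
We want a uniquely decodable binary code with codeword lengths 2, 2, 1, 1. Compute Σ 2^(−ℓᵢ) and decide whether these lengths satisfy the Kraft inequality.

1.5; no

With common denominator 2^2 = 4: Σ 2^(−ℓᵢ) = 1/4 + 1/4 + 2/4 + 2/4 = 6/4 = 1.5.
Kraft's inequality requires Σ ≤ 1; here Σ = 1.5 > 1, so no such prefix code exists.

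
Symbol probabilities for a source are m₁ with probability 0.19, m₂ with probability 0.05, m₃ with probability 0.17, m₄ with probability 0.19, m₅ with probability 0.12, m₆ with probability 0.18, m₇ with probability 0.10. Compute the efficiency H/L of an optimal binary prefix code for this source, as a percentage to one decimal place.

97.7%

Entropy H = −Σ p log₂ p ≈ 2.7057 bits.
Huffman merges: 1/20+1/10→3/20; 3/25+3/20→27/100; 17/100+9/50→7/20; 19/100+19/100→19/50; 27/100+7/20→31/50; 19/50+31/50→1. L = 277/100 ≈ 2.7700.
Efficiency = H/L = 2.7057/2.7700 = 97.7%.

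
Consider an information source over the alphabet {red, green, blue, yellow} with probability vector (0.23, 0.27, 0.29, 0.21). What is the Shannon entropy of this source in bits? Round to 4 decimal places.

H = −Σ pᵢ log₂ pᵢ.
−0.23·log₂(0.23) = 0.4877
−0.27·log₂(0.27) = 0.5100
−0.29·log₂(0.29) = 0.5179
−0.21·log₂(0.21) = 0.4728
Sum ≈ 1.9884 → 1.9884 bits.

1.9884 bits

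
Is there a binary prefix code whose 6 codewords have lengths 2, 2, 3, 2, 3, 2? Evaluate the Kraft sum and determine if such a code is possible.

With common denominator 2^3 = 8: Σ 2^(−ℓᵢ) = 2/8 + 2/8 + 1/8 + 2/8 + 1/8 + 2/8 = 10/8 = 1.25.
Kraft's inequality requires Σ ≤ 1; here Σ = 1.25 > 1, so no such prefix code exists.

1.25; no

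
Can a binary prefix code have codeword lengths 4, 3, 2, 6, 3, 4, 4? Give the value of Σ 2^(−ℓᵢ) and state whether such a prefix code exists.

With common denominator 2^6 = 64: Σ 2^(−ℓᵢ) = 4/64 + 8/64 + 16/64 + 1/64 + 8/64 + 4/64 + 4/64 = 45/64 = 0.703125.
Kraft's inequality requires Σ ≤ 1; here Σ = 0.703125 ≤ 1, so such a prefix code exists.

0.703125; yes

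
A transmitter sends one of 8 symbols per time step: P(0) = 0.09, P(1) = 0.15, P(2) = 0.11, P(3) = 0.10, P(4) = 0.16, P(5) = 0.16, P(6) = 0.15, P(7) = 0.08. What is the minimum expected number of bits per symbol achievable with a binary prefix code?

3 bits/symbol

Repeatedly combine the two least-probable nodes; the expected code length is the sum of the merged weights.
merge 2/25 + 9/100 → 17/100
merge 1/10 + 11/100 → 21/100
merge 3/20 + 3/20 → 3/10
merge 4/25 + 4/25 → 8/25
merge 17/100 + 21/100 → 19/50
merge 3/10 + 8/25 → 31/50
merge 19/50 + 31/50 → 1
L = 17/100 + 21/100 + 3/10 + 8/25 + 19/50 + 31/50 + 1 = 3 bits/symbol.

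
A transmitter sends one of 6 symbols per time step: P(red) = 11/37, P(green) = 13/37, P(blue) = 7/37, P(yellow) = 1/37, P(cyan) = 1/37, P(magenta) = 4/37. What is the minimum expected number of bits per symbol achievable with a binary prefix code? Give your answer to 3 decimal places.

2.216 bits/symbol

Repeatedly combine the two least-probable nodes; the expected code length is the sum of the merged weights.
merge 1/37 + 1/37 → 2/37
merge 2/37 + 4/37 → 6/37
merge 6/37 + 7/37 → 13/37
merge 11/37 + 13/37 → 24/37
merge 13/37 + 24/37 → 1
L = 2/37 + 6/37 + 13/37 + 24/37 + 1 = 82/37 ≈ 2.216 bits/symbol.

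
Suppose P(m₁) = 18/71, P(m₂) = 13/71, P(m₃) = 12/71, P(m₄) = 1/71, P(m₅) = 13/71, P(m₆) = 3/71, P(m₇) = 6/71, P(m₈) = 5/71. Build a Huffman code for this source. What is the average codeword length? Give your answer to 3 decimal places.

Repeatedly combine the two least-probable nodes; the expected code length is the sum of the merged weights.
merge 1/71 + 3/71 → 4/71
merge 4/71 + 5/71 → 9/71
merge 6/71 + 9/71 → 15/71
merge 12/71 + 13/71 → 25/71
merge 13/71 + 15/71 → 28/71
merge 18/71 + 25/71 → 43/71
merge 28/71 + 43/71 → 1
L = 4/71 + 9/71 + 15/71 + 25/71 + 28/71 + 43/71 + 1 = 195/71 ≈ 2.746 bits/symbol.

2.746 bits/symbol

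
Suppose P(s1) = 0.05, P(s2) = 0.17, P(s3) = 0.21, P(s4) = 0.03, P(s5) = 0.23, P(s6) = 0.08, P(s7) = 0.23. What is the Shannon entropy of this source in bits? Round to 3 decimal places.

2.542 bits

H = −Σ pᵢ log₂ pᵢ.
−0.05·log₂(0.05) = 0.2161
−0.17·log₂(0.17) = 0.4346
−0.21·log₂(0.21) = 0.4728
−0.03·log₂(0.03) = 0.1518
−0.23·log₂(0.23) = 0.4877
−0.08·log₂(0.08) = 0.2915
−0.23·log₂(0.23) = 0.4877
Sum ≈ 2.5421 → 2.542 bits.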